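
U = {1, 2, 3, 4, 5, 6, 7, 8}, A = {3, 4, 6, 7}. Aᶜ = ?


Aᶜ = U \ A = elements in U but not in A
U = {1, 2, 3, 4, 5, 6, 7, 8}
A = {3, 4, 6, 7}
Aᶜ = {1, 2, 5, 8}

Aᶜ = {1, 2, 5, 8}


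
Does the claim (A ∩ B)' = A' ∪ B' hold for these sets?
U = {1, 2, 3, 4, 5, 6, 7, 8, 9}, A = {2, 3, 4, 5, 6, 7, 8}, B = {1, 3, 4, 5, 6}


LHS: A ∩ B = {3, 4, 5, 6}
(A ∩ B)' = U \ (A ∩ B) = {1, 2, 7, 8, 9}
A' = {1, 9}, B' = {2, 7, 8, 9}
Claimed RHS: A' ∪ B' = {1, 2, 7, 8, 9}
Identity is VALID: LHS = RHS = {1, 2, 7, 8, 9} ✓

Identity is valid. (A ∩ B)' = A' ∪ B' = {1, 2, 7, 8, 9}


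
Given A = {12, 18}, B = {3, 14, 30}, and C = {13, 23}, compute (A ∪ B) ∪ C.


A ∪ B = {3, 12, 14, 18, 30}
(A ∪ B) ∪ C = {3, 12, 13, 14, 18, 23, 30}

A ∪ B ∪ C = {3, 12, 13, 14, 18, 23, 30}


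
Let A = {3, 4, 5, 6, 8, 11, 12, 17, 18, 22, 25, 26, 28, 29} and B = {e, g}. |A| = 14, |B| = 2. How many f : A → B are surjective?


n = |A| = 14, k = |B| = 2. Surjections via inclusion-exclusion:
S(n,k) = Σ(-1)^i × C(k,i) × (k-i)^n, i=0 to k
i=0: (-1)^0×C(2,0)×2^14 = 16384
i=1: (-1)^1×C(2,1)×1^14 = -2
i=2: (-1)^2×C(2,2)×0^14 = 0
Total = 16382

Number of surjections = 16382


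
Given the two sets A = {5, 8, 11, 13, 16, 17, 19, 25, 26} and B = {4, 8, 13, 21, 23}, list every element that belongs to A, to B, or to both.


A ∪ B = all elements in A or B (or both)
A = {5, 8, 11, 13, 16, 17, 19, 25, 26}
B = {4, 8, 13, 21, 23}
A ∪ B = {4, 5, 8, 11, 13, 16, 17, 19, 21, 23, 25, 26}

A ∪ B = {4, 5, 8, 11, 13, 16, 17, 19, 21, 23, 25, 26}


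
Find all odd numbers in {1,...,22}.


Checking each candidate:
Condition: odd numbers in {1,...,22}
Result = {1, 3, 5, 7, 9, 11, 13, 15, 17, 19, 21}

{1, 3, 5, 7, 9, 11, 13, 15, 17, 19, 21}


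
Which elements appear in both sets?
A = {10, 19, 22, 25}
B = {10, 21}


A ∩ B = elements in both A and B
A = {10, 19, 22, 25}
B = {10, 21}
A ∩ B = {10}

A ∩ B = {10}


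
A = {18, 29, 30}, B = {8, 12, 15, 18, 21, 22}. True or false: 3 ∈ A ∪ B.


A = {18, 29, 30}, B = {8, 12, 15, 18, 21, 22}
A ∪ B = all elements in A or B
A ∪ B = {8, 12, 15, 18, 21, 22, 29, 30}
Checking if 3 ∈ A ∪ B
3 is not in A ∪ B → False

3 ∉ A ∪ B


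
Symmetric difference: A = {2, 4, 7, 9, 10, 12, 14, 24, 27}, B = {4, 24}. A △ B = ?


A △ B = (A \ B) ∪ (B \ A) = elements in exactly one of A or B
A \ B = {2, 7, 9, 10, 12, 14, 27}
B \ A = ∅
A △ B = {2, 7, 9, 10, 12, 14, 27}

A △ B = {2, 7, 9, 10, 12, 14, 27}


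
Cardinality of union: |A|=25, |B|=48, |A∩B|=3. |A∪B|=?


|A ∪ B| = |A| + |B| - |A ∩ B|
= 25 + 48 - 3
= 70

|A ∪ B| = 70


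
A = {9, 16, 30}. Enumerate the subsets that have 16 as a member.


A subset of A contains 16 iff the remaining 2 elements form any subset of A \ {16}.
Count: 2^(n-1) = 2^2 = 4
Subsets containing 16: {16}, {9, 16}, {16, 30}, {9, 16, 30}

Subsets containing 16 (4 total): {16}, {9, 16}, {16, 30}, {9, 16, 30}


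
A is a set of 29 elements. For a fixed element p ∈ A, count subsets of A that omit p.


Subsets of A avoiding p are subsets of A \ {p}, which has 28 elements.
Count = 2^(n-1) = 2^28
= 268435456

Number of subsets avoiding p = 268435456


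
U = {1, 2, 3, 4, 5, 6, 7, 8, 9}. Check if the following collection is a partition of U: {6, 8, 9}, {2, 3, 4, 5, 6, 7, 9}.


A partition requires: (1) non-empty parts, (2) pairwise disjoint, (3) union = U
Parts: {6, 8, 9}, {2, 3, 4, 5, 6, 7, 9}
Union of parts: {2, 3, 4, 5, 6, 7, 8, 9}
U = {1, 2, 3, 4, 5, 6, 7, 8, 9}
All non-empty? True
Pairwise disjoint? False
Covers U? False

No, not a valid partition


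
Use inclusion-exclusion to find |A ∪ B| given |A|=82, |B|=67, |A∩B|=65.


|A ∪ B| = |A| + |B| - |A ∩ B|
= 82 + 67 - 65
= 84

|A ∪ B| = 84


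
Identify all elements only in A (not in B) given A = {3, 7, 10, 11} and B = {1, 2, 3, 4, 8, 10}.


A = {3, 7, 10, 11}
B = {1, 2, 3, 4, 8, 10}
Region: only in A (not in B)
Elements: {7, 11}

Elements only in A (not in B): {7, 11}


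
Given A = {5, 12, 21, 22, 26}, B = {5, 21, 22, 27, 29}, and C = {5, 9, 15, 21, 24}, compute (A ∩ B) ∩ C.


A ∩ B = {5, 21, 22}
(A ∩ B) ∩ C = {5, 21}

A ∩ B ∩ C = {5, 21}


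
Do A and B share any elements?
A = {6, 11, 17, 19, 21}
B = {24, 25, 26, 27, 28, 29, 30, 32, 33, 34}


Disjoint means A ∩ B = ∅.
A ∩ B = ∅
A ∩ B = ∅, so A and B are disjoint.

No — A and B share no elements (A ∩ B = ∅), so they are disjoint


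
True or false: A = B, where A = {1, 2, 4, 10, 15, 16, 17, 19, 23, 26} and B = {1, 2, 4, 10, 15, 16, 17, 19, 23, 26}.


Two sets are equal iff they have exactly the same elements.
A = {1, 2, 4, 10, 15, 16, 17, 19, 23, 26}
B = {1, 2, 4, 10, 15, 16, 17, 19, 23, 26}
Same elements → A = B

Yes, A = B


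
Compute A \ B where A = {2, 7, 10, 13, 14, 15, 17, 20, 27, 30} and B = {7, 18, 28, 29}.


A \ B = elements in A but not in B
A = {2, 7, 10, 13, 14, 15, 17, 20, 27, 30}
B = {7, 18, 28, 29}
Remove from A any elements in B
A \ B = {2, 10, 13, 14, 15, 17, 20, 27, 30}

A \ B = {2, 10, 13, 14, 15, 17, 20, 27, 30}


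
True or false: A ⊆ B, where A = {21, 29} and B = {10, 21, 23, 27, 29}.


A ⊆ B means every element of A is in B.
All elements of A are in B.
So A ⊆ B.

Yes, A ⊆ B


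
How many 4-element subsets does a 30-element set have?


C(n,k) = n! / (k!(n-k)!)
C(30,4) = 30! / (4!26!)
= 27405

C(30,4) = 27405


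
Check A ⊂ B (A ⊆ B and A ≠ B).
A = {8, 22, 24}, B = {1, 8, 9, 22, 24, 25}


A ⊂ B requires: A ⊆ B AND A ≠ B.
A ⊆ B? Yes
A = B? No
A ⊂ B: Yes (A is a proper subset of B)

Yes, A ⊂ B


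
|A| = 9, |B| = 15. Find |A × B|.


|A × B| = |A| × |B|
= 9 × 15
= 135

|A × B| = 135


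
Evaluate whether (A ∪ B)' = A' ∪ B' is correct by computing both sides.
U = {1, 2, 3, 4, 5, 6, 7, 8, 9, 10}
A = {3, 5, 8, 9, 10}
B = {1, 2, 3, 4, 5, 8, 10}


LHS: A ∪ B = {1, 2, 3, 4, 5, 8, 9, 10}
(A ∪ B)' = U \ (A ∪ B) = {6, 7}
A' = {1, 2, 4, 6, 7}, B' = {6, 7, 9}
Claimed RHS: A' ∪ B' = {1, 2, 4, 6, 7, 9}
Identity is INVALID: LHS = {6, 7} but the RHS claimed here equals {1, 2, 4, 6, 7, 9}. The correct form is (A ∪ B)' = A' ∩ B'.

Identity is invalid: (A ∪ B)' = {6, 7} but A' ∪ B' = {1, 2, 4, 6, 7, 9}. The correct De Morgan law is (A ∪ B)' = A' ∩ B'.


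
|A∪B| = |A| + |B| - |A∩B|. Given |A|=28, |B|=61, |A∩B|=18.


|A ∪ B| = |A| + |B| - |A ∩ B|
= 28 + 61 - 18
= 71

|A ∪ B| = 71


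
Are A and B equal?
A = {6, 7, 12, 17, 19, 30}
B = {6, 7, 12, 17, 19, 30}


Two sets are equal iff they have exactly the same elements.
A = {6, 7, 12, 17, 19, 30}
B = {6, 7, 12, 17, 19, 30}
Same elements → A = B

Yes, A = B


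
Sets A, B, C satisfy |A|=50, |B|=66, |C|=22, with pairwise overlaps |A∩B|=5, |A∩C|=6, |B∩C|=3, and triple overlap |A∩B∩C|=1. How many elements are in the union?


|A∪B∪C| = |A|+|B|+|C| - |A∩B|-|A∩C|-|B∩C| + |A∩B∩C|
= 50+66+22 - 5-6-3 + 1
= 138 - 14 + 1
= 125

|A ∪ B ∪ C| = 125


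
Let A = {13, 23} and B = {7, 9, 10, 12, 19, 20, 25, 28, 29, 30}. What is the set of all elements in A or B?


A ∪ B = all elements in A or B (or both)
A = {13, 23}
B = {7, 9, 10, 12, 19, 20, 25, 28, 29, 30}
A ∪ B = {7, 9, 10, 12, 13, 19, 20, 23, 25, 28, 29, 30}

A ∪ B = {7, 9, 10, 12, 13, 19, 20, 23, 25, 28, 29, 30}


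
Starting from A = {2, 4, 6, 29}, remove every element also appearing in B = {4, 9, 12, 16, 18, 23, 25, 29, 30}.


A \ B = elements in A but not in B
A = {2, 4, 6, 29}
B = {4, 9, 12, 16, 18, 23, 25, 29, 30}
Remove from A any elements in B
A \ B = {2, 6}

A \ B = {2, 6}


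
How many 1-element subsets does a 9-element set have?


C(n,k) = n! / (k!(n-k)!)
C(9,1) = 9! / (1!8!)
= 9

C(9,1) = 9


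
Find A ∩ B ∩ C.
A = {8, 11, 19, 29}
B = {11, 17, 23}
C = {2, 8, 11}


A ∩ B = {11}
(A ∩ B) ∩ C = {11}

A ∩ B ∩ C = {11}


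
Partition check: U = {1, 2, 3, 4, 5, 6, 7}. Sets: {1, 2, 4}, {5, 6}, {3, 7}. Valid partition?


A partition requires: (1) non-empty parts, (2) pairwise disjoint, (3) union = U
Parts: {1, 2, 4}, {5, 6}, {3, 7}
Union of parts: {1, 2, 3, 4, 5, 6, 7}
U = {1, 2, 3, 4, 5, 6, 7}
All non-empty? True
Pairwise disjoint? True
Covers U? True

Yes, valid partition


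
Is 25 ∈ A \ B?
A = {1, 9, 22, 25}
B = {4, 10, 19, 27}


A = {1, 9, 22, 25}, B = {4, 10, 19, 27}
A \ B = elements in A but not in B
A \ B = {1, 9, 22, 25}
Checking if 25 ∈ A \ B
25 is in A \ B → True

25 ∈ A \ B


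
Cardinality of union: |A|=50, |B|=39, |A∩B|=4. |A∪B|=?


|A ∪ B| = |A| + |B| - |A ∩ B|
= 50 + 39 - 4
= 85

|A ∪ B| = 85


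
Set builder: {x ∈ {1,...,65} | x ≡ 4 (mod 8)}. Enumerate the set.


Checking each candidate:
Condition: x in {1,...,65} with x ≡ 4 (mod 8)
Result = {4, 12, 20, 28, 36, 44, 52, 60}

{4, 12, 20, 28, 36, 44, 52, 60}


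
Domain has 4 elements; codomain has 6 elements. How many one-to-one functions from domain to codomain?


An injection sends each of |A| = 4 inputs to a distinct output in B.
# injections = |B|·(|B|-1)·…·(|B|-|A|+1) = 6! / (6 - 4)!
= 6 × 5 × 4 × 3
= 360

Number of injections = 360


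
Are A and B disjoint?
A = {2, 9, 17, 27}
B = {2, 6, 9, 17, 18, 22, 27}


Disjoint means A ∩ B = ∅.
A ∩ B = {2, 9, 17, 27}
A ∩ B ≠ ∅, so A and B are NOT disjoint.

No, A and B are not disjoint (A ∩ B = {2, 9, 17, 27})


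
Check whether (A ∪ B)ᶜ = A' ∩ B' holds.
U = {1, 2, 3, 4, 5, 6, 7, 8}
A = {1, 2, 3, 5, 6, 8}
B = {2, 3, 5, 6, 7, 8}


LHS: A ∪ B = {1, 2, 3, 5, 6, 7, 8}
(A ∪ B)' = U \ (A ∪ B) = {4}
A' = {4, 7}, B' = {1, 4}
Claimed RHS: A' ∩ B' = {4}
Identity is VALID: LHS = RHS = {4} ✓

Identity is valid. (A ∪ B)' = A' ∩ B' = {4}


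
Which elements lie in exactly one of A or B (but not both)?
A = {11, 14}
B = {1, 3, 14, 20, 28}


A △ B = (A \ B) ∪ (B \ A) = elements in exactly one of A or B
A \ B = {11}
B \ A = {1, 3, 20, 28}
A △ B = {1, 3, 11, 20, 28}

A △ B = {1, 3, 11, 20, 28}


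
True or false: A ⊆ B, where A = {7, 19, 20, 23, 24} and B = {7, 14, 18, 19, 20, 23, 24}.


A ⊆ B means every element of A is in B.
All elements of A are in B.
So A ⊆ B.

Yes, A ⊆ B


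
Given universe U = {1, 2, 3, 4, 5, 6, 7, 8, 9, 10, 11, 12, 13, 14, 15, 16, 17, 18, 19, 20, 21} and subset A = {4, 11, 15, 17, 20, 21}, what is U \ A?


Aᶜ = U \ A = elements in U but not in A
U = {1, 2, 3, 4, 5, 6, 7, 8, 9, 10, 11, 12, 13, 14, 15, 16, 17, 18, 19, 20, 21}
A = {4, 11, 15, 17, 20, 21}
Aᶜ = {1, 2, 3, 5, 6, 7, 8, 9, 10, 12, 13, 14, 16, 18, 19}

Aᶜ = {1, 2, 3, 5, 6, 7, 8, 9, 10, 12, 13, 14, 16, 18, 19}


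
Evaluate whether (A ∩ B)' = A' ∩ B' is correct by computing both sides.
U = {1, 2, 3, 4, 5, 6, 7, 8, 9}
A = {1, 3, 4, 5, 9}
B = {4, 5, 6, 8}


LHS: A ∩ B = {4, 5}
(A ∩ B)' = U \ (A ∩ B) = {1, 2, 3, 6, 7, 8, 9}
A' = {2, 6, 7, 8}, B' = {1, 2, 3, 7, 9}
Claimed RHS: A' ∩ B' = {2, 7}
Identity is INVALID: LHS = {1, 2, 3, 6, 7, 8, 9} but the RHS claimed here equals {2, 7}. The correct form is (A ∩ B)' = A' ∪ B'.

Identity is invalid: (A ∩ B)' = {1, 2, 3, 6, 7, 8, 9} but A' ∩ B' = {2, 7}. The correct De Morgan law is (A ∩ B)' = A' ∪ B'.


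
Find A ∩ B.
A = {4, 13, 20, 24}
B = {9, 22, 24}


A ∩ B = elements in both A and B
A = {4, 13, 20, 24}
B = {9, 22, 24}
A ∩ B = {24}

A ∩ B = {24}


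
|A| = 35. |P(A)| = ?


Number of subsets = 2^n
= 2^35
= 34359738368

|P(A)| = 34359738368


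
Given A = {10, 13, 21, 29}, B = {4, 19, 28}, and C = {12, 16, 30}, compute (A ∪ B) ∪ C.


A ∪ B = {4, 10, 13, 19, 21, 28, 29}
(A ∪ B) ∪ C = {4, 10, 12, 13, 16, 19, 21, 28, 29, 30}

A ∪ B ∪ C = {4, 10, 12, 13, 16, 19, 21, 28, 29, 30}


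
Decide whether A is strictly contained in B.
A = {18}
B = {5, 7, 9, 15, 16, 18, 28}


A ⊂ B requires: A ⊆ B AND A ≠ B.
A ⊆ B? Yes
A = B? No
A ⊂ B: Yes (A is a proper subset of B)

Yes, A ⊂ B


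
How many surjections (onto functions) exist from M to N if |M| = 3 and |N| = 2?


n = |M| = 3, k = |N| = 2. Surjections via inclusion-exclusion:
S(n,k) = Σ(-1)^i × C(k,i) × (k-i)^n, i=0 to k
i=0: (-1)^0×C(2,0)×2^3 = 8
i=1: (-1)^1×C(2,1)×1^3 = -2
i=2: (-1)^2×C(2,2)×0^3 = 0
Total = 6

Number of surjections = 6


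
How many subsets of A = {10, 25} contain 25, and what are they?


A subset of A contains 25 iff the remaining 1 elements form any subset of A \ {25}.
Count: 2^(n-1) = 2^1 = 2
Subsets containing 25: {25}, {10, 25}

Subsets containing 25 (2 total): {25}, {10, 25}


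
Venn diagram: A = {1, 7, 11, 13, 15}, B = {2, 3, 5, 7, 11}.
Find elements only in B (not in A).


A = {1, 7, 11, 13, 15}
B = {2, 3, 5, 7, 11}
Region: only in B (not in A)
Elements: {2, 3, 5}

Elements only in B (not in A): {2, 3, 5}


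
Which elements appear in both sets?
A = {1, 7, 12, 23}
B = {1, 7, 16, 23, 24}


A ∩ B = elements in both A and B
A = {1, 7, 12, 23}
B = {1, 7, 16, 23, 24}
A ∩ B = {1, 7, 23}

A ∩ B = {1, 7, 23}


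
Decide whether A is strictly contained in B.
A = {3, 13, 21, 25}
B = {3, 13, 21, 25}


A ⊂ B requires: A ⊆ B AND A ≠ B.
A ⊆ B? Yes
A = B? Yes
A = B, so A is not a PROPER subset.

No, A is not a proper subset of B


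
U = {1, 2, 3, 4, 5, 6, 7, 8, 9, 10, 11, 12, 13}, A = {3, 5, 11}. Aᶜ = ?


Aᶜ = U \ A = elements in U but not in A
U = {1, 2, 3, 4, 5, 6, 7, 8, 9, 10, 11, 12, 13}
A = {3, 5, 11}
Aᶜ = {1, 2, 4, 6, 7, 8, 9, 10, 12, 13}

Aᶜ = {1, 2, 4, 6, 7, 8, 9, 10, 12, 13}


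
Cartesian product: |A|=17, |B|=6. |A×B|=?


|A × B| = |A| × |B|
= 17 × 6
= 102

|A × B| = 102


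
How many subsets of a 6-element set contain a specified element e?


Subsets of A containing e correspond to subsets of A \ {e}, which has 5 elements.
Count = 2^(n-1) = 2^5
= 32

Number of subsets containing e = 32


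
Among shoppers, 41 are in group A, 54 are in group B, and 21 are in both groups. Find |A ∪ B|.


|A ∪ B| = |A| + |B| - |A ∩ B|
= 41 + 54 - 21
= 74

|A ∪ B| = 74


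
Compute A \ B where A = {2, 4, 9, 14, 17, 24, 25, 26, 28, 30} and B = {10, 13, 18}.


A \ B = elements in A but not in B
A = {2, 4, 9, 14, 17, 24, 25, 26, 28, 30}
B = {10, 13, 18}
Remove from A any elements in B
A \ B = {2, 4, 9, 14, 17, 24, 25, 26, 28, 30}

A \ B = {2, 4, 9, 14, 17, 24, 25, 26, 28, 30}


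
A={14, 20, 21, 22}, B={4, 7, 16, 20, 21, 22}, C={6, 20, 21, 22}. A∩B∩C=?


A ∩ B = {20, 21, 22}
(A ∩ B) ∩ C = {20, 21, 22}

A ∩ B ∩ C = {20, 21, 22}


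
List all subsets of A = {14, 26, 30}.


|A| = 3, so |P(A)| = 2^3 = 8
Enumerate subsets by cardinality (0 to 3):
∅, {14}, {26}, {30}, {14, 26}, {14, 30}, {26, 30}, {14, 26, 30}

P(A) has 8 subsets: ∅, {14}, {26}, {30}, {14, 26}, {14, 30}, {26, 30}, {14, 26, 30}


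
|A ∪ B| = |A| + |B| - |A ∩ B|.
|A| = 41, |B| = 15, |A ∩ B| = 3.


|A ∪ B| = |A| + |B| - |A ∩ B|
= 41 + 15 - 3
= 53

|A ∪ B| = 53


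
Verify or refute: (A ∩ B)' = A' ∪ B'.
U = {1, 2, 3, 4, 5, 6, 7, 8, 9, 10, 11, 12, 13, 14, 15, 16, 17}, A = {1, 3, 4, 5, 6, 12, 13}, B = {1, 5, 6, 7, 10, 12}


LHS: A ∩ B = {1, 5, 6, 12}
(A ∩ B)' = U \ (A ∩ B) = {2, 3, 4, 7, 8, 9, 10, 11, 13, 14, 15, 16, 17}
A' = {2, 7, 8, 9, 10, 11, 14, 15, 16, 17}, B' = {2, 3, 4, 8, 9, 11, 13, 14, 15, 16, 17}
Claimed RHS: A' ∪ B' = {2, 3, 4, 7, 8, 9, 10, 11, 13, 14, 15, 16, 17}
Identity is VALID: LHS = RHS = {2, 3, 4, 7, 8, 9, 10, 11, 13, 14, 15, 16, 17} ✓

Identity is valid. (A ∩ B)' = A' ∪ B' = {2, 3, 4, 7, 8, 9, 10, 11, 13, 14, 15, 16, 17}


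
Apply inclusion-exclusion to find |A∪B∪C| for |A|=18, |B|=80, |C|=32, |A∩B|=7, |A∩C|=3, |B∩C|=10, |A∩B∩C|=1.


|A∪B∪C| = |A|+|B|+|C| - |A∩B|-|A∩C|-|B∩C| + |A∩B∩C|
= 18+80+32 - 7-3-10 + 1
= 130 - 20 + 1
= 111

|A ∪ B ∪ C| = 111


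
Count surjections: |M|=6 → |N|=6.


n = |M| = 6, k = |N| = 6. Surjections via inclusion-exclusion:
S(n,k) = Σ(-1)^i × C(k,i) × (k-i)^n, i=0 to k
i=0: (-1)^0×C(6,0)×6^6 = 46656
i=1: (-1)^1×C(6,1)×5^6 = -93750
i=2: (-1)^2×C(6,2)×4^6 = 61440
i=3: (-1)^3×C(6,3)×3^6 = -14580
i=4: (-1)^4×C(6,4)×2^6 = 960
i=5: (-1)^5×C(6,5)×1^6 = -6
i=6: (-1)^6×C(6,6)×0^6 = 0
Total = 720

Number of surjections = 720


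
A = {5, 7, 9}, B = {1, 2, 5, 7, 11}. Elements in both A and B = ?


A = {5, 7, 9}
B = {1, 2, 5, 7, 11}
Region: in both A and B
Elements: {5, 7}

Elements in both A and B: {5, 7}


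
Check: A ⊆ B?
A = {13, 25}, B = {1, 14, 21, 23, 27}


A ⊆ B means every element of A is in B.
Elements in A not in B: {13, 25}
So A ⊄ B.

No, A ⊄ B


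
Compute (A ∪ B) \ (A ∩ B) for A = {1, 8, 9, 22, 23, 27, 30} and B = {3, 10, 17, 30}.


A △ B = (A \ B) ∪ (B \ A) = elements in exactly one of A or B
A \ B = {1, 8, 9, 22, 23, 27}
B \ A = {3, 10, 17}
A △ B = {1, 3, 8, 9, 10, 17, 22, 23, 27}

A △ B = {1, 3, 8, 9, 10, 17, 22, 23, 27}


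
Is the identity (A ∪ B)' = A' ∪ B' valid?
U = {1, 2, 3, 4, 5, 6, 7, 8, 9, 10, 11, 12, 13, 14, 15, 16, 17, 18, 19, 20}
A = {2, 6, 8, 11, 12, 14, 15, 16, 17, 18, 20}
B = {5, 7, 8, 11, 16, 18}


LHS: A ∪ B = {2, 5, 6, 7, 8, 11, 12, 14, 15, 16, 17, 18, 20}
(A ∪ B)' = U \ (A ∪ B) = {1, 3, 4, 9, 10, 13, 19}
A' = {1, 3, 4, 5, 7, 9, 10, 13, 19}, B' = {1, 2, 3, 4, 6, 9, 10, 12, 13, 14, 15, 17, 19, 20}
Claimed RHS: A' ∪ B' = {1, 2, 3, 4, 5, 6, 7, 9, 10, 12, 13, 14, 15, 17, 19, 20}
Identity is INVALID: LHS = {1, 3, 4, 9, 10, 13, 19} but the RHS claimed here equals {1, 2, 3, 4, 5, 6, 7, 9, 10, 12, 13, 14, 15, 17, 19, 20}. The correct form is (A ∪ B)' = A' ∩ B'.

Identity is invalid: (A ∪ B)' = {1, 3, 4, 9, 10, 13, 19} but A' ∪ B' = {1, 2, 3, 4, 5, 6, 7, 9, 10, 12, 13, 14, 15, 17, 19, 20}. The correct De Morgan law is (A ∪ B)' = A' ∩ B'.


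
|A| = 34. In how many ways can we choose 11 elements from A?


C(n,k) = n! / (k!(n-k)!)
C(34,11) = 34! / (11!23!)
= 286097760

C(34,11) = 286097760


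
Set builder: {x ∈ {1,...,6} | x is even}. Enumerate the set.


Checking each candidate:
Condition: even numbers in {1,...,6}
Result = {2, 4, 6}

{2, 4, 6}


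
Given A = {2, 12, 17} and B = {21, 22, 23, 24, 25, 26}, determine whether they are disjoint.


Disjoint means A ∩ B = ∅.
A ∩ B = ∅
A ∩ B = ∅, so A and B are disjoint.

Yes, A and B are disjoint


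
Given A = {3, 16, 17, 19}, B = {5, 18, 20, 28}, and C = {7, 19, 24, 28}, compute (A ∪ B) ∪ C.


A ∪ B = {3, 5, 16, 17, 18, 19, 20, 28}
(A ∪ B) ∪ C = {3, 5, 7, 16, 17, 18, 19, 20, 24, 28}

A ∪ B ∪ C = {3, 5, 7, 16, 17, 18, 19, 20, 24, 28}


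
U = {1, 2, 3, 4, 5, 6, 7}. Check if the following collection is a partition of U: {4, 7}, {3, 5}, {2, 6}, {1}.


A partition requires: (1) non-empty parts, (2) pairwise disjoint, (3) union = U
Parts: {4, 7}, {3, 5}, {2, 6}, {1}
Union of parts: {1, 2, 3, 4, 5, 6, 7}
U = {1, 2, 3, 4, 5, 6, 7}
All non-empty? True
Pairwise disjoint? True
Covers U? True

Yes, valid partition


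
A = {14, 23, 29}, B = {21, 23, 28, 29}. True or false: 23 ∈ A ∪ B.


A = {14, 23, 29}, B = {21, 23, 28, 29}
A ∪ B = all elements in A or B
A ∪ B = {14, 21, 23, 28, 29}
Checking if 23 ∈ A ∪ B
23 is in A ∪ B → True

23 ∈ A ∪ B


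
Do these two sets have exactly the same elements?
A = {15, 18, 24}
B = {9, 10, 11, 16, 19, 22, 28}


Two sets are equal iff they have exactly the same elements.
A = {15, 18, 24}
B = {9, 10, 11, 16, 19, 22, 28}
Differences: {9, 10, 11, 15, 16, 18, 19, 22, 24, 28}
A ≠ B

No, A ≠ B


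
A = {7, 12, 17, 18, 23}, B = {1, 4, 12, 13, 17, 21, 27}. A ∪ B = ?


A ∪ B = all elements in A or B (or both)
A = {7, 12, 17, 18, 23}
B = {1, 4, 12, 13, 17, 21, 27}
A ∪ B = {1, 4, 7, 12, 13, 17, 18, 21, 23, 27}

A ∪ B = {1, 4, 7, 12, 13, 17, 18, 21, 23, 27}


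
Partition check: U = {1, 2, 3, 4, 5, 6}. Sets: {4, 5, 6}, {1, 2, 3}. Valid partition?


A partition requires: (1) non-empty parts, (2) pairwise disjoint, (3) union = U
Parts: {4, 5, 6}, {1, 2, 3}
Union of parts: {1, 2, 3, 4, 5, 6}
U = {1, 2, 3, 4, 5, 6}
All non-empty? True
Pairwise disjoint? True
Covers U? True

Yes, valid partition


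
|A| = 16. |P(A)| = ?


Number of subsets = 2^n
= 2^16
= 65536

|P(A)| = 65536


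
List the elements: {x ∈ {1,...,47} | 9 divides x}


Checking each candidate:
Condition: multiples of 9 in {1,...,47}
Result = {9, 18, 27, 36, 45}

{9, 18, 27, 36, 45}


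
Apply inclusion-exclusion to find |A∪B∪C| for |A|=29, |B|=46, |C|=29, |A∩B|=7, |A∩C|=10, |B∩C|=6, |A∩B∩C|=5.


|A∪B∪C| = |A|+|B|+|C| - |A∩B|-|A∩C|-|B∩C| + |A∩B∩C|
= 29+46+29 - 7-10-6 + 5
= 104 - 23 + 5
= 86

|A ∪ B ∪ C| = 86


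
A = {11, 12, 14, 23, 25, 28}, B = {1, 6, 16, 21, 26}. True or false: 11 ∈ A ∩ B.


A = {11, 12, 14, 23, 25, 28}, B = {1, 6, 16, 21, 26}
A ∩ B = elements in both A and B
A ∩ B = ∅
Checking if 11 ∈ A ∩ B
11 is not in A ∩ B → False

11 ∉ A ∩ B


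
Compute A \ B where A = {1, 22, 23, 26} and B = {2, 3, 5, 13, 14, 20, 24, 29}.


A \ B = elements in A but not in B
A = {1, 22, 23, 26}
B = {2, 3, 5, 13, 14, 20, 24, 29}
Remove from A any elements in B
A \ B = {1, 22, 23, 26}

A \ B = {1, 22, 23, 26}


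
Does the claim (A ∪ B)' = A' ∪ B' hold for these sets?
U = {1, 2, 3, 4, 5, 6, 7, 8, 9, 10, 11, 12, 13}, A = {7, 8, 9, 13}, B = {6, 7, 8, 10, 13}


LHS: A ∪ B = {6, 7, 8, 9, 10, 13}
(A ∪ B)' = U \ (A ∪ B) = {1, 2, 3, 4, 5, 11, 12}
A' = {1, 2, 3, 4, 5, 6, 10, 11, 12}, B' = {1, 2, 3, 4, 5, 9, 11, 12}
Claimed RHS: A' ∪ B' = {1, 2, 3, 4, 5, 6, 9, 10, 11, 12}
Identity is INVALID: LHS = {1, 2, 3, 4, 5, 11, 12} but the RHS claimed here equals {1, 2, 3, 4, 5, 6, 9, 10, 11, 12}. The correct form is (A ∪ B)' = A' ∩ B'.

Identity is invalid: (A ∪ B)' = {1, 2, 3, 4, 5, 11, 12} but A' ∪ B' = {1, 2, 3, 4, 5, 6, 9, 10, 11, 12}. The correct De Morgan law is (A ∪ B)' = A' ∩ B'.


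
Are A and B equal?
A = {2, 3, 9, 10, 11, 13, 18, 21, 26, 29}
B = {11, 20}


Two sets are equal iff they have exactly the same elements.
A = {2, 3, 9, 10, 11, 13, 18, 21, 26, 29}
B = {11, 20}
Differences: {2, 3, 9, 10, 13, 18, 20, 21, 26, 29}
A ≠ B

No, A ≠ B


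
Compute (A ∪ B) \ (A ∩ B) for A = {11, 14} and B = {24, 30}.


A △ B = (A \ B) ∪ (B \ A) = elements in exactly one of A or B
A \ B = {11, 14}
B \ A = {24, 30}
A △ B = {11, 14, 24, 30}

A △ B = {11, 14, 24, 30}


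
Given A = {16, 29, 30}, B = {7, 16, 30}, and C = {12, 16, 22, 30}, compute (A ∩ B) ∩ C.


A ∩ B = {16, 30}
(A ∩ B) ∩ C = {16, 30}

A ∩ B ∩ C = {16, 30}


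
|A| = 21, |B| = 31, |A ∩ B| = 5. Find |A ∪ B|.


|A ∪ B| = |A| + |B| - |A ∩ B|
= 21 + 31 - 5
= 47

|A ∪ B| = 47


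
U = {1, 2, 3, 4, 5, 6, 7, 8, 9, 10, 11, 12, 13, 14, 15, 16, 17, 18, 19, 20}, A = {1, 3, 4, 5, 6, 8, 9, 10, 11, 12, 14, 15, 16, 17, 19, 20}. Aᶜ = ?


Aᶜ = U \ A = elements in U but not in A
U = {1, 2, 3, 4, 5, 6, 7, 8, 9, 10, 11, 12, 13, 14, 15, 16, 17, 18, 19, 20}
A = {1, 3, 4, 5, 6, 8, 9, 10, 11, 12, 14, 15, 16, 17, 19, 20}
Aᶜ = {2, 7, 13, 18}

Aᶜ = {2, 7, 13, 18}


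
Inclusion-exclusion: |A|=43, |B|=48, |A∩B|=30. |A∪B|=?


|A ∪ B| = |A| + |B| - |A ∩ B|
= 43 + 48 - 30
= 61

|A ∪ B| = 61


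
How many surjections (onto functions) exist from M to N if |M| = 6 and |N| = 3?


n = |M| = 6, k = |N| = 3. Surjections via inclusion-exclusion:
S(n,k) = Σ(-1)^i × C(k,i) × (k-i)^n, i=0 to k
i=0: (-1)^0×C(3,0)×3^6 = 729
i=1: (-1)^1×C(3,1)×2^6 = -192
i=2: (-1)^2×C(3,2)×1^6 = 3
i=3: (-1)^3×C(3,3)×0^6 = 0
Total = 540

Number of surjections = 540


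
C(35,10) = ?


C(n,k) = n! / (k!(n-k)!)
C(35,10) = 35! / (10!25!)
= 183579396

C(35,10) = 183579396


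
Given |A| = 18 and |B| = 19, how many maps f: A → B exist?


Each of |A| = 18 inputs maps to any of |B| = 19 outputs.
# functions = |B|^|A| = 19^18
= 104127350297911241532841

Number of functions = 104127350297911241532841


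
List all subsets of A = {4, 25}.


|A| = 2, so |P(A)| = 2^2 = 4
Enumerate subsets by cardinality (0 to 2):
∅, {4}, {25}, {4, 25}

P(A) has 4 subsets: ∅, {4}, {25}, {4, 25}


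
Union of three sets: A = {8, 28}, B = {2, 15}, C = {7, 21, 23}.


A ∪ B = {2, 8, 15, 28}
(A ∪ B) ∪ C = {2, 7, 8, 15, 21, 23, 28}

A ∪ B ∪ C = {2, 7, 8, 15, 21, 23, 28}


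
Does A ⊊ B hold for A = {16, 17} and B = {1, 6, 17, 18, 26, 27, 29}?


A ⊂ B requires: A ⊆ B AND A ≠ B.
A ⊆ B? No
A ⊄ B, so A is not a proper subset.

No, A is not a proper subset of B


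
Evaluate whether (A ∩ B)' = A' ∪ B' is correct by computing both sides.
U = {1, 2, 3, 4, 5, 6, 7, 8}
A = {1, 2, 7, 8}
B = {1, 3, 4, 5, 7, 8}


LHS: A ∩ B = {1, 7, 8}
(A ∩ B)' = U \ (A ∩ B) = {2, 3, 4, 5, 6}
A' = {3, 4, 5, 6}, B' = {2, 6}
Claimed RHS: A' ∪ B' = {2, 3, 4, 5, 6}
Identity is VALID: LHS = RHS = {2, 3, 4, 5, 6} ✓

Identity is valid. (A ∩ B)' = A' ∪ B' = {2, 3, 4, 5, 6}


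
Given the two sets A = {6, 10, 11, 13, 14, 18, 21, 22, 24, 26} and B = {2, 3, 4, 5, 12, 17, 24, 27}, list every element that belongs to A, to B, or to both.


A ∪ B = all elements in A or B (or both)
A = {6, 10, 11, 13, 14, 18, 21, 22, 24, 26}
B = {2, 3, 4, 5, 12, 17, 24, 27}
A ∪ B = {2, 3, 4, 5, 6, 10, 11, 12, 13, 14, 17, 18, 21, 22, 24, 26, 27}

A ∪ B = {2, 3, 4, 5, 6, 10, 11, 12, 13, 14, 17, 18, 21, 22, 24, 26, 27}


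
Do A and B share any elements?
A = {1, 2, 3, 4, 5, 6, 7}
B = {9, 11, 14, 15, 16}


Disjoint means A ∩ B = ∅.
A ∩ B = ∅
A ∩ B = ∅, so A and B are disjoint.

No — A and B share no elements (A ∩ B = ∅), so they are disjoint


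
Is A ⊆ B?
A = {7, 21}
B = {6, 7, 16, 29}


A ⊆ B means every element of A is in B.
Elements in A not in B: {21}
So A ⊄ B.

No, A ⊄ B


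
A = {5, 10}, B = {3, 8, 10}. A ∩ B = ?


A ∩ B = elements in both A and B
A = {5, 10}
B = {3, 8, 10}
A ∩ B = {10}

A ∩ B = {10}


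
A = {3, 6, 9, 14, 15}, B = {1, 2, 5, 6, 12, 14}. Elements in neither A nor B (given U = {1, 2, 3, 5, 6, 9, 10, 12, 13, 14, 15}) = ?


A = {3, 6, 9, 14, 15}
B = {1, 2, 5, 6, 12, 14}
Region: in neither A nor B (given U = {1, 2, 3, 5, 6, 9, 10, 12, 13, 14, 15})
Elements: {10, 13}

Elements in neither A nor B (given U = {1, 2, 3, 5, 6, 9, 10, 12, 13, 14, 15}): {10, 13}


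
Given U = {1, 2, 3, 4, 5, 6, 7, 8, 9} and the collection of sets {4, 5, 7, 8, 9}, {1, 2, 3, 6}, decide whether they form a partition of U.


A partition requires: (1) non-empty parts, (2) pairwise disjoint, (3) union = U
Parts: {4, 5, 7, 8, 9}, {1, 2, 3, 6}
Union of parts: {1, 2, 3, 4, 5, 6, 7, 8, 9}
U = {1, 2, 3, 4, 5, 6, 7, 8, 9}
All non-empty? True
Pairwise disjoint? True
Covers U? True

Yes, valid partition


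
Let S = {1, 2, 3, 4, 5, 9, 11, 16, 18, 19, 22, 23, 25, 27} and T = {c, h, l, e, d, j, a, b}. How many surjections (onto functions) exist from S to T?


n = |S| = 14, k = |T| = 8. Surjections via inclusion-exclusion:
S(n,k) = Σ(-1)^i × C(k,i) × (k-i)^n, i=0 to k
i=0: (-1)^0×C(8,0)×8^14 = 4398046511104
i=1: (-1)^1×C(8,1)×7^14 = -5425784582792
i=2: (-1)^2×C(8,2)×6^14 = 2194196594688
i=3: (-1)^3×C(8,3)×5^14 = -341796875000
i=4: (-1)^4×C(8,4)×4^14 = 18790481920
i=5: (-1)^5×C(8,5)×3^14 = -267846264
i=6: (-1)^6×C(8,6)×2^14 = 458752
i=7: (-1)^7×C(8,7)×1^14 = -8
i=8: (-1)^8×C(8,8)×0^14 = 0
Total = 843184742400

Number of surjections = 843184742400


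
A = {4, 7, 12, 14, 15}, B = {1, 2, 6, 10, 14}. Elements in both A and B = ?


A = {4, 7, 12, 14, 15}
B = {1, 2, 6, 10, 14}
Region: in both A and B
Elements: {14}

Elements in both A and B: {14}


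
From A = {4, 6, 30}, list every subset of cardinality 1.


|A| = 3, so A has C(3,1) = 3 subsets of size 1.
Enumerate by choosing 1 elements from A at a time:
{4}, {6}, {30}

1-element subsets (3 total): {4}, {6}, {30}


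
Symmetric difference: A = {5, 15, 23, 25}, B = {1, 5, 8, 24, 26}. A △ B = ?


A △ B = (A \ B) ∪ (B \ A) = elements in exactly one of A or B
A \ B = {15, 23, 25}
B \ A = {1, 8, 24, 26}
A △ B = {1, 8, 15, 23, 24, 25, 26}

A △ B = {1, 8, 15, 23, 24, 25, 26}


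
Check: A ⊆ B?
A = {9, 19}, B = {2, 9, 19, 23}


A ⊆ B means every element of A is in B.
All elements of A are in B.
So A ⊆ B.

Yes, A ⊆ B


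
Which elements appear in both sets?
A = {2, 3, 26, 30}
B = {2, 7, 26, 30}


A ∩ B = elements in both A and B
A = {2, 3, 26, 30}
B = {2, 7, 26, 30}
A ∩ B = {2, 26, 30}

A ∩ B = {2, 26, 30}


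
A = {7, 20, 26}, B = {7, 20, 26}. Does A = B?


Two sets are equal iff they have exactly the same elements.
A = {7, 20, 26}
B = {7, 20, 26}
Same elements → A = B

Yes, A = B


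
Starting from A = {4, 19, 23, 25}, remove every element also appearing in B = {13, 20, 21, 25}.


A \ B = elements in A but not in B
A = {4, 19, 23, 25}
B = {13, 20, 21, 25}
Remove from A any elements in B
A \ B = {4, 19, 23}

A \ B = {4, 19, 23}


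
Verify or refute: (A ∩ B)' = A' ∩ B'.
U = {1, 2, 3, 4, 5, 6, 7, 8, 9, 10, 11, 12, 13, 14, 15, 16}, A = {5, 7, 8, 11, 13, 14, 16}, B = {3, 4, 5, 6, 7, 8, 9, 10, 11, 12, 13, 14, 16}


LHS: A ∩ B = {5, 7, 8, 11, 13, 14, 16}
(A ∩ B)' = U \ (A ∩ B) = {1, 2, 3, 4, 6, 9, 10, 12, 15}
A' = {1, 2, 3, 4, 6, 9, 10, 12, 15}, B' = {1, 2, 15}
Claimed RHS: A' ∩ B' = {1, 2, 15}
Identity is INVALID: LHS = {1, 2, 3, 4, 6, 9, 10, 12, 15} but the RHS claimed here equals {1, 2, 15}. The correct form is (A ∩ B)' = A' ∪ B'.

Identity is invalid: (A ∩ B)' = {1, 2, 3, 4, 6, 9, 10, 12, 15} but A' ∩ B' = {1, 2, 15}. The correct De Morgan law is (A ∩ B)' = A' ∪ B'.


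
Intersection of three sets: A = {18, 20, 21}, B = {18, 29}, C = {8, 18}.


A ∩ B = {18}
(A ∩ B) ∩ C = {18}

A ∩ B ∩ C = {18}


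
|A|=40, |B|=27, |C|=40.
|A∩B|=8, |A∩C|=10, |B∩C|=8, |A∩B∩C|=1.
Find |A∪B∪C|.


|A∪B∪C| = |A|+|B|+|C| - |A∩B|-|A∩C|-|B∩C| + |A∩B∩C|
= 40+27+40 - 8-10-8 + 1
= 107 - 26 + 1
= 82

|A ∪ B ∪ C| = 82


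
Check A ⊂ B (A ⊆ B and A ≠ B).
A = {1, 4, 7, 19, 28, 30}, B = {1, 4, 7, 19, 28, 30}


A ⊂ B requires: A ⊆ B AND A ≠ B.
A ⊆ B? Yes
A = B? Yes
A = B, so A is not a PROPER subset.

No, A is not a proper subset of B


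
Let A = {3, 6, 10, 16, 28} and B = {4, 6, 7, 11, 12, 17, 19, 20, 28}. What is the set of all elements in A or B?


A ∪ B = all elements in A or B (or both)
A = {3, 6, 10, 16, 28}
B = {4, 6, 7, 11, 12, 17, 19, 20, 28}
A ∪ B = {3, 4, 6, 7, 10, 11, 12, 16, 17, 19, 20, 28}

A ∪ B = {3, 4, 6, 7, 10, 11, 12, 16, 17, 19, 20, 28}


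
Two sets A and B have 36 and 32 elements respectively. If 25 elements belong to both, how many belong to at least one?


|A ∪ B| = |A| + |B| - |A ∩ B|
= 36 + 32 - 25
= 43

|A ∪ B| = 43


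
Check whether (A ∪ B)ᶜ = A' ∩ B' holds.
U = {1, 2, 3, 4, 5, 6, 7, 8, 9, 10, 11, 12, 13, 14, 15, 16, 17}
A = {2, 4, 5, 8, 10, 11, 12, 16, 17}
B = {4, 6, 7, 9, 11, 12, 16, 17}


LHS: A ∪ B = {2, 4, 5, 6, 7, 8, 9, 10, 11, 12, 16, 17}
(A ∪ B)' = U \ (A ∪ B) = {1, 3, 13, 14, 15}
A' = {1, 3, 6, 7, 9, 13, 14, 15}, B' = {1, 2, 3, 5, 8, 10, 13, 14, 15}
Claimed RHS: A' ∩ B' = {1, 3, 13, 14, 15}
Identity is VALID: LHS = RHS = {1, 3, 13, 14, 15} ✓

Identity is valid. (A ∪ B)' = A' ∩ B' = {1, 3, 13, 14, 15}


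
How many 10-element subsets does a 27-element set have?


C(n,k) = n! / (k!(n-k)!)
C(27,10) = 27! / (10!17!)
= 8436285

C(27,10) = 8436285


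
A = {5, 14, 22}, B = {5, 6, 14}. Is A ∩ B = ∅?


Disjoint means A ∩ B = ∅.
A ∩ B = {5, 14}
A ∩ B ≠ ∅, so A and B are NOT disjoint.

No, A and B are not disjoint (A ∩ B = {5, 14})


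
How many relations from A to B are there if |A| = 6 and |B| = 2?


A relation from A to B is any subset of A × B.
|A × B| = 6 × 2 = 12
# relations = 2^|A × B| = 2^12 = 4096

Number of relations = 4096


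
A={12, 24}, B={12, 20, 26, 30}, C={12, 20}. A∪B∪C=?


A ∪ B = {12, 20, 24, 26, 30}
(A ∪ B) ∪ C = {12, 20, 24, 26, 30}

A ∪ B ∪ C = {12, 20, 24, 26, 30}


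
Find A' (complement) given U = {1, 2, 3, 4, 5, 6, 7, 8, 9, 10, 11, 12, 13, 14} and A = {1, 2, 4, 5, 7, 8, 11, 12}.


Aᶜ = U \ A = elements in U but not in A
U = {1, 2, 3, 4, 5, 6, 7, 8, 9, 10, 11, 12, 13, 14}
A = {1, 2, 4, 5, 7, 8, 11, 12}
Aᶜ = {3, 6, 9, 10, 13, 14}

Aᶜ = {3, 6, 9, 10, 13, 14}


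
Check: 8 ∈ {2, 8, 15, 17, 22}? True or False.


A = {2, 8, 15, 17, 22}
Checking if 8 is in A
8 is in A → True

8 ∈ A


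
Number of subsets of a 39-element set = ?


Number of subsets = 2^n
= 2^39
= 549755813888

|P(A)| = 549755813888


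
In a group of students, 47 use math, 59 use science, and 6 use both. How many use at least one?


|A ∪ B| = |A| + |B| - |A ∩ B|
= 47 + 59 - 6
= 100

|A ∪ B| = 100


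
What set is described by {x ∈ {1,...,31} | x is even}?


Checking each candidate:
Condition: even numbers in {1,...,31}
Result = {2, 4, 6, 8, 10, 12, 14, 16, 18, 20, 22, 24, 26, 28, 30}

{2, 4, 6, 8, 10, 12, 14, 16, 18, 20, 22, 24, 26, 28, 30}


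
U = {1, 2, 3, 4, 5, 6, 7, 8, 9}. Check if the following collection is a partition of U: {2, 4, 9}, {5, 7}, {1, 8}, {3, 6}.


A partition requires: (1) non-empty parts, (2) pairwise disjoint, (3) union = U
Parts: {2, 4, 9}, {5, 7}, {1, 8}, {3, 6}
Union of parts: {1, 2, 3, 4, 5, 6, 7, 8, 9}
U = {1, 2, 3, 4, 5, 6, 7, 8, 9}
All non-empty? True
Pairwise disjoint? True
Covers U? True

Yes, valid partition


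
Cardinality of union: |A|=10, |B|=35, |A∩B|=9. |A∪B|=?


|A ∪ B| = |A| + |B| - |A ∩ B|
= 10 + 35 - 9
= 36

|A ∪ B| = 36


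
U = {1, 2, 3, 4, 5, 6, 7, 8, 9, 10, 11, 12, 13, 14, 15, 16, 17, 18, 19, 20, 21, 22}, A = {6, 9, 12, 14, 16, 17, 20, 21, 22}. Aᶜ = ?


Aᶜ = U \ A = elements in U but not in A
U = {1, 2, 3, 4, 5, 6, 7, 8, 9, 10, 11, 12, 13, 14, 15, 16, 17, 18, 19, 20, 21, 22}
A = {6, 9, 12, 14, 16, 17, 20, 21, 22}
Aᶜ = {1, 2, 3, 4, 5, 7, 8, 10, 11, 13, 15, 18, 19}

Aᶜ = {1, 2, 3, 4, 5, 7, 8, 10, 11, 13, 15, 18, 19}


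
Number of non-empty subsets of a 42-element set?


Total subsets = 2^n = 2^42 = 4398046511104
Non-empty subsets exclude the empty set: 2^n - 1
= 4398046511104 - 1
= 4398046511103

Number of non-empty subsets = 4398046511103


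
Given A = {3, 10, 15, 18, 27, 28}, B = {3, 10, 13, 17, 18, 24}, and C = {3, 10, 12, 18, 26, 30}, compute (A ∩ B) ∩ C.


A ∩ B = {3, 10, 18}
(A ∩ B) ∩ C = {3, 10, 18}

A ∩ B ∩ C = {3, 10, 18}


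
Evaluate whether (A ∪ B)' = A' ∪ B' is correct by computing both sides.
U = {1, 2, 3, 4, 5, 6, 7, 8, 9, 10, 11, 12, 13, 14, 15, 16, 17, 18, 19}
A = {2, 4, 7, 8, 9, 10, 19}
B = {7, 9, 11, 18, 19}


LHS: A ∪ B = {2, 4, 7, 8, 9, 10, 11, 18, 19}
(A ∪ B)' = U \ (A ∪ B) = {1, 3, 5, 6, 12, 13, 14, 15, 16, 17}
A' = {1, 3, 5, 6, 11, 12, 13, 14, 15, 16, 17, 18}, B' = {1, 2, 3, 4, 5, 6, 8, 10, 12, 13, 14, 15, 16, 17}
Claimed RHS: A' ∪ B' = {1, 2, 3, 4, 5, 6, 8, 10, 11, 12, 13, 14, 15, 16, 17, 18}
Identity is INVALID: LHS = {1, 3, 5, 6, 12, 13, 14, 15, 16, 17} but the RHS claimed here equals {1, 2, 3, 4, 5, 6, 8, 10, 11, 12, 13, 14, 15, 16, 17, 18}. The correct form is (A ∪ B)' = A' ∩ B'.

Identity is invalid: (A ∪ B)' = {1, 3, 5, 6, 12, 13, 14, 15, 16, 17} but A' ∪ B' = {1, 2, 3, 4, 5, 6, 8, 10, 11, 12, 13, 14, 15, 16, 17, 18}. The correct De Morgan law is (A ∪ B)' = A' ∩ B'.


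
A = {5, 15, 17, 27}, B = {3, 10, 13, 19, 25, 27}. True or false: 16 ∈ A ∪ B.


A = {5, 15, 17, 27}, B = {3, 10, 13, 19, 25, 27}
A ∪ B = all elements in A or B
A ∪ B = {3, 5, 10, 13, 15, 17, 19, 25, 27}
Checking if 16 ∈ A ∪ B
16 is not in A ∪ B → False

16 ∉ A ∪ B


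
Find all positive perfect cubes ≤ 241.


Checking each candidate:
Condition: positive perfect cubes ≤ 241
Result = {1, 8, 27, 64, 125, 216}

{1, 8, 27, 64, 125, 216}


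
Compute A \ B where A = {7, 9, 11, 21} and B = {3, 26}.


A \ B = elements in A but not in B
A = {7, 9, 11, 21}
B = {3, 26}
Remove from A any elements in B
A \ B = {7, 9, 11, 21}

A \ B = {7, 9, 11, 21}


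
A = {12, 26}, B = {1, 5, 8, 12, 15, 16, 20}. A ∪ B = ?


A ∪ B = all elements in A or B (or both)
A = {12, 26}
B = {1, 5, 8, 12, 15, 16, 20}
A ∪ B = {1, 5, 8, 12, 15, 16, 20, 26}

A ∪ B = {1, 5, 8, 12, 15, 16, 20, 26}


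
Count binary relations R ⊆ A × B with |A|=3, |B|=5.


A relation from A to B is any subset of A × B.
|A × B| = 3 × 5 = 15
# relations = 2^|A × B| = 2^15 = 32768

Number of relations = 32768


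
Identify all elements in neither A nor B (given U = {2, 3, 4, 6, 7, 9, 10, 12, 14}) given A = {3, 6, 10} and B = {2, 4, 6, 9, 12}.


A = {3, 6, 10}
B = {2, 4, 6, 9, 12}
Region: in neither A nor B (given U = {2, 3, 4, 6, 7, 9, 10, 12, 14})
Elements: {7, 14}

Elements in neither A nor B (given U = {2, 3, 4, 6, 7, 9, 10, 12, 14}): {7, 14}


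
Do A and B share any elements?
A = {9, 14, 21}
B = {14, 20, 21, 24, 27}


Disjoint means A ∩ B = ∅.
A ∩ B = {14, 21}
A ∩ B ≠ ∅, so A and B are NOT disjoint.

Yes — A and B share the element(s) of A ∩ B = {14, 21}, so they are not disjoint


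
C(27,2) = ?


C(n,k) = n! / (k!(n-k)!)
C(27,2) = 27! / (2!25!)
= 351

C(27,2) = 351


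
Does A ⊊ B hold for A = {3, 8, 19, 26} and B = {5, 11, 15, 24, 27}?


A ⊂ B requires: A ⊆ B AND A ≠ B.
A ⊆ B? No
A ⊄ B, so A is not a proper subset.

No, A is not a proper subset of B


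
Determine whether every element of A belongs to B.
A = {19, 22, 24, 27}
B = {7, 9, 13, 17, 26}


A ⊆ B means every element of A is in B.
Elements in A not in B: {19, 22, 24, 27}
So A ⊄ B.

No, A ⊄ B


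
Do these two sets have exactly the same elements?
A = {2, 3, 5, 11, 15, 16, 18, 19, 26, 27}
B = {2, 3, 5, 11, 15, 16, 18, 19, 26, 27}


Two sets are equal iff they have exactly the same elements.
A = {2, 3, 5, 11, 15, 16, 18, 19, 26, 27}
B = {2, 3, 5, 11, 15, 16, 18, 19, 26, 27}
Same elements → A = B

Yes, A = B


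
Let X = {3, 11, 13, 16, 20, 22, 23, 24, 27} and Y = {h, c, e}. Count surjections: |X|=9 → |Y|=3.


n = |X| = 9, k = |Y| = 3. Surjections via inclusion-exclusion:
S(n,k) = Σ(-1)^i × C(k,i) × (k-i)^n, i=0 to k
i=0: (-1)^0×C(3,0)×3^9 = 19683
i=1: (-1)^1×C(3,1)×2^9 = -1536
i=2: (-1)^2×C(3,2)×1^9 = 3
i=3: (-1)^3×C(3,3)×0^9 = 0
Total = 18150

Number of surjections = 18150


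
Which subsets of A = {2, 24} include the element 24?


A subset of A contains 24 iff the remaining 1 elements form any subset of A \ {24}.
Count: 2^(n-1) = 2^1 = 2
Subsets containing 24: {24}, {2, 24}

Subsets containing 24 (2 total): {24}, {2, 24}


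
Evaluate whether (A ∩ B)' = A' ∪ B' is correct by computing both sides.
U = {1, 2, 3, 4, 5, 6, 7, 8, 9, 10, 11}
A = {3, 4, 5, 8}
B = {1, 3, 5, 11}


LHS: A ∩ B = {3, 5}
(A ∩ B)' = U \ (A ∩ B) = {1, 2, 4, 6, 7, 8, 9, 10, 11}
A' = {1, 2, 6, 7, 9, 10, 11}, B' = {2, 4, 6, 7, 8, 9, 10}
Claimed RHS: A' ∪ B' = {1, 2, 4, 6, 7, 8, 9, 10, 11}
Identity is VALID: LHS = RHS = {1, 2, 4, 6, 7, 8, 9, 10, 11} ✓

Identity is valid. (A ∩ B)' = A' ∪ B' = {1, 2, 4, 6, 7, 8, 9, 10, 11}


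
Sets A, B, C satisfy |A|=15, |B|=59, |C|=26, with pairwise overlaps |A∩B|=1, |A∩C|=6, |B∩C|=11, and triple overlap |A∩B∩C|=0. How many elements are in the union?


|A∪B∪C| = |A|+|B|+|C| - |A∩B|-|A∩C|-|B∩C| + |A∩B∩C|
= 15+59+26 - 1-6-11 + 0
= 100 - 18 + 0
= 82

|A ∪ B ∪ C| = 82


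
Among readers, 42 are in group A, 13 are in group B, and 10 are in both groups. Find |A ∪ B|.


|A ∪ B| = |A| + |B| - |A ∩ B|
= 42 + 13 - 10
= 45

|A ∪ B| = 45


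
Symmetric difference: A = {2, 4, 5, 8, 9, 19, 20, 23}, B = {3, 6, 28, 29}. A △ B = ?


A △ B = (A \ B) ∪ (B \ A) = elements in exactly one of A or B
A \ B = {2, 4, 5, 8, 9, 19, 20, 23}
B \ A = {3, 6, 28, 29}
A △ B = {2, 3, 4, 5, 6, 8, 9, 19, 20, 23, 28, 29}

A △ B = {2, 3, 4, 5, 6, 8, 9, 19, 20, 23, 28, 29}
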